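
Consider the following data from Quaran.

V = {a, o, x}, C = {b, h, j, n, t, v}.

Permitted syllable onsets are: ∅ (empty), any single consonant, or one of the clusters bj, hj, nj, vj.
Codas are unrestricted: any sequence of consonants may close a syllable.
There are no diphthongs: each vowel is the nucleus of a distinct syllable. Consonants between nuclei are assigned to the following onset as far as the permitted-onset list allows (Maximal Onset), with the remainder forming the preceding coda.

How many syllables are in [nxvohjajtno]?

4

Nuclei (vowels): x, o, a, o → 4 syllables.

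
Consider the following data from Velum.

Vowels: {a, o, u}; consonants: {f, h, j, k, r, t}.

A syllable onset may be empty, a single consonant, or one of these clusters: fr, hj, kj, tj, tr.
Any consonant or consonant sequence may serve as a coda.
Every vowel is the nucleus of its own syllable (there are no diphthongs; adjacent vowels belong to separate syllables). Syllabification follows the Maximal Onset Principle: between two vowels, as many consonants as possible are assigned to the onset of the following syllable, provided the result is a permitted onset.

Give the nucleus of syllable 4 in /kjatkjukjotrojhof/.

Nuclei (vowels): a, u, o, o, o → 5 syllables.
The fourth nucleus (vowel 4 from the left) is /o/.

o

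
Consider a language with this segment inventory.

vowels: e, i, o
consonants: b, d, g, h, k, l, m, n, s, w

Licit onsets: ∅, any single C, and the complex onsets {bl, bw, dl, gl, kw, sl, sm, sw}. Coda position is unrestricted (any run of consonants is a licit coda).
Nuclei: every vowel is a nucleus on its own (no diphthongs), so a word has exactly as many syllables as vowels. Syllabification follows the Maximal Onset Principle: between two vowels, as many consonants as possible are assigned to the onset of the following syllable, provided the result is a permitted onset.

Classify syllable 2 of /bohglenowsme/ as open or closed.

The vowels are o, e, o, e — 4 nuclei, so 4 syllables.
V1 /o/ – V2 /e/: /hgl/ splits as /h/ + /gl/ (/gl/ is the longest suffix that is a licit onset).
V2 /e/ – V3 /o/: /n/ is a single consonant, so it becomes the next onset.
V3 /o/ – V4 /e/: /wsm/; trying suffixes from longest down, /sm/ is the first permitted one, so coda /w/ | onset /sm/.
Syllabification: boh.gle.now.sme.
Syllable 2 is /gle/; it ends in its nucleus with no coda, so it is open.

open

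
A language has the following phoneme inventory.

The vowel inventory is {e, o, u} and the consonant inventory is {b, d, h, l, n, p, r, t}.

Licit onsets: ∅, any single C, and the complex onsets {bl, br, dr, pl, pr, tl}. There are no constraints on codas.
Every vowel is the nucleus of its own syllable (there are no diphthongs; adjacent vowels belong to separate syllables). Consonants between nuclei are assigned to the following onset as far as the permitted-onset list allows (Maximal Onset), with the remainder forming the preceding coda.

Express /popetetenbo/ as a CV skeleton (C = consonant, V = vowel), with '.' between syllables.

CV.CV.CV.CVC.CV

Vowels present: o, e, e, e, o; each is a nucleus, giving 5 syllables.
Between /o/ (V1) and /e/ (V2): /p/ is a single consonant, so it becomes the next onset.
Between /e/ (V2) and /e/ (V3): /t/ is a single consonant, so it becomes the next onset.
Between /e/ (V3) and /e/ (V4): just /t/ — single C goes to the following onset.
Between /e/ (V4) and /o/ (V5): /nb/ — longest licit onset from the right is /b/, leaving /n/ as coda.
So the parse is po.pe.te.ten.bo.
Mapping each syllable to C/V: /po/ → CV, /pe/ → CV, /te/ → CV, /ten/ → CVC, /bo/ → CV.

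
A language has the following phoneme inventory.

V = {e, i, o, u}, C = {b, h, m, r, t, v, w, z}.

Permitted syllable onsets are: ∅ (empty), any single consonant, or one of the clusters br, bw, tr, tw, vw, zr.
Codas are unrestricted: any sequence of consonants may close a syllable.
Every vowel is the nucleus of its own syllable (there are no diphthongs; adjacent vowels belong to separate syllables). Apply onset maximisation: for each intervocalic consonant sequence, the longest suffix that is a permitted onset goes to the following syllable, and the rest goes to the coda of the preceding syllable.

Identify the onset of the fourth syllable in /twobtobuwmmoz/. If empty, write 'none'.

m

The vowels are o, o, u, o — 4 nuclei, so 4 syllables.
V1 /o/ – V2 /o/: cluster /bt/ — the longest permitted-onset suffix is /t/; onset = /t/, preceding coda = /b/.
V2 /o/ – V3 /u/: /b/ is a single consonant, so it becomes the next onset.
V3 /u/ – V4 /o/: /wmm/; trying suffixes from longest down, /m/ is the first permitted one, so coda /wm/ | onset /m/.
Syllabification: twob.to.buwm.moz.
Syllable 4 is /moz/: onset /m/, nucleus /o/, coda /z/.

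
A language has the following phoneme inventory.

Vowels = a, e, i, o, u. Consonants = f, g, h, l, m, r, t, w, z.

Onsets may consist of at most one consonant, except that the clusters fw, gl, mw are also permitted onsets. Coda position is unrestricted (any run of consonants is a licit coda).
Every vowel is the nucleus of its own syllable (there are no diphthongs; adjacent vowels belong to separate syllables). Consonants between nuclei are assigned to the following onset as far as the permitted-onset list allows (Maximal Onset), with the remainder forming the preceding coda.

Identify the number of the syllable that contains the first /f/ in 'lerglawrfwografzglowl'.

The vowels are e, a, o, a, o — 5 nuclei, so 5 syllables.
σ1/σ2 boundary: /rgl/ — longest licit onset from the right is /gl/, leaving /r/ as coda.
σ2/σ3 boundary: /wrfw/ splits as /wr/ + /fw/ (/fw/ is the longest suffix that is a licit onset).
σ3/σ4 boundary: /gr/; trying suffixes from longest down, /r/ is the first permitted one, so coda /g/ | onset /r/.
σ4/σ5 boundary: /fzgl/ — longest licit onset from the right is /gl/, leaving /fz/ as coda.
So the parse is ler.glawr.fwog.rafz.glowl.
The first /f/ is in the onset of syllable 3 (/fwog/).

3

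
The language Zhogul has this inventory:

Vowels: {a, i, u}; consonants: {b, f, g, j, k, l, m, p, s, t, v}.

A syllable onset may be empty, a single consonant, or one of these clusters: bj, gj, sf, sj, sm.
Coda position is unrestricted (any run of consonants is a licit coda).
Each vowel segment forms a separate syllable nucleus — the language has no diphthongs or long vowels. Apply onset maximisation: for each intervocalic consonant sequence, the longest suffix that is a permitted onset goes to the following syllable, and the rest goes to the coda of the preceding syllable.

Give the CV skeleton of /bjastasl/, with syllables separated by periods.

CCVC.CVCC

Vowels present: a, a; each is a nucleus, giving 2 syllables.
Between /a/ (V1) and /a/ (V2): /st/; trying suffixes from longest down, /t/ is the first permitted one, so coda /s/ | onset /t/.
So the parse is bjas.tasl.
Mapping each syllable to C/V: /bjas/ → CCVC, /tasl/ → CVCC.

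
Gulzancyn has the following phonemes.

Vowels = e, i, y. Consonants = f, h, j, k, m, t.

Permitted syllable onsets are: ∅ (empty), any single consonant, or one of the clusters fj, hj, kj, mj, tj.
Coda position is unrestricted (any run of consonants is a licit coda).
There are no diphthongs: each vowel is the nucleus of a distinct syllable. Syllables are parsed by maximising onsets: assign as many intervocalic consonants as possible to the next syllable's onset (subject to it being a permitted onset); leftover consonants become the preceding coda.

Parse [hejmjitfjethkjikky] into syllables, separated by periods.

hej.mjit.fjeth.kjik.ky

Nuclei (vowels): e, i, e, i, y → 5 syllables.
/e…i/ gap (V1→V2): /jmj/ — longest licit onset from the right is /mj/, leaving /j/ as coda.
/i…e/ gap (V2→V3): /tfj/; trying suffixes from longest down, /fj/ is the first permitted one, so coda /t/ | onset /fj/.
/e…i/ gap (V3→V4): /thkj/ splits as /th/ + /kj/ (/kj/ is the longest suffix that is a licit onset).
/i…y/ gap (V4→V5): /kk/ splits as /k/ + /k/ (/k/ is the longest suffix that is a licit onset).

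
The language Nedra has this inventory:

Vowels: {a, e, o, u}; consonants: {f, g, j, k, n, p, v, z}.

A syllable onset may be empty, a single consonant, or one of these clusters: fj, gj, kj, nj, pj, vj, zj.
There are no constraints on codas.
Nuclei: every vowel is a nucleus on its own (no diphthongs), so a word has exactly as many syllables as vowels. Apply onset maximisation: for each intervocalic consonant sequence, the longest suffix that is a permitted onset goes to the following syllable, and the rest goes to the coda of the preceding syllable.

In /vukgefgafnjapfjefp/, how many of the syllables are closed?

5

The vowels are u, e, a, a, e — 5 nuclei, so 5 syllables.
/u…e/ gap (V1→V2): /kg/; trying suffixes from longest down, /g/ is the first permitted one, so coda /k/ | onset /g/.
/e…a/ gap (V2→V3): cluster /fg/ — the longest permitted-onset suffix is /g/; onset = /g/, preceding coda = /f/.
/a…a/ gap (V3→V4): cluster /fnj/ — the longest permitted-onset suffix is /nj/; onset = /nj/, preceding coda = /f/.
/a…e/ gap (V4→V5): /pfj/ — longest licit onset from the right is /fj/, leaving /p/ as coda.
Syllabification: vuk.gef.gaf.njap.fjefp.
Classifying each syllable: /vuk/ (closed), /gef/ (closed), /gaf/ (closed), /njap/ (closed), /fjefp/ (closed).
Closed syllables: 5.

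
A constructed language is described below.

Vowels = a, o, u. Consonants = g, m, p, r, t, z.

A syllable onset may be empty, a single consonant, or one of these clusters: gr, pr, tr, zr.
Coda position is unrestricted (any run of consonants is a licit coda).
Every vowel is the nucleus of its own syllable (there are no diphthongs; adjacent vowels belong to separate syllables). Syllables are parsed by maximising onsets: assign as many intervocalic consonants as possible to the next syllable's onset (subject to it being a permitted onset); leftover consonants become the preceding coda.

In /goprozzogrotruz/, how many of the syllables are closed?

2

The vowels are o, o, o, o, u — 5 nuclei, so 5 syllables.
/o…o/ gap (V1→V2): /pr/ — entire cluster is a permitted onset → onset /pr/, coda ∅.
/o…o/ gap (V2→V3): cluster /zz/ — the longest permitted-onset suffix is /z/; onset = /z/, preceding coda = /z/.
/o…o/ gap (V3→V4): /gr/ — entire cluster is a permitted onset → onset /gr/, coda ∅.
/o…u/ gap (V4→V5): /tr/ — entire cluster is a permitted onset → onset /tr/, coda ∅.
Putting it together: go.proz.zo.gro.truz.
Classifying each syllable: /go/ (open), /proz/ (closed), /zo/ (open), /gro/ (open), /truz/ (closed).
Closed syllables: 2.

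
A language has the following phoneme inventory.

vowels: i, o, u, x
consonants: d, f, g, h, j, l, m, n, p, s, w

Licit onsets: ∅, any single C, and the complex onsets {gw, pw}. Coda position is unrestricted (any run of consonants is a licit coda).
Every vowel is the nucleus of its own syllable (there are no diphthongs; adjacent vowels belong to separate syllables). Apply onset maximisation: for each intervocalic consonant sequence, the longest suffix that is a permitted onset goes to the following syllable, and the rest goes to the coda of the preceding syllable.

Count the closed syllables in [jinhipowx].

1

The vowels are i, i, o, x — 4 nuclei, so 4 syllables.
V1 /i/ – V2 /i/: /nh/ — longest licit onset from the right is /h/, leaving /n/ as coda.
V2 /i/ – V3 /o/: just /p/ — single C goes to the following onset.
V3 /o/ – V4 /x/: just /w/ — single C goes to the following onset.
Result: jin.hi.po.wx.
Classifying each syllable: /jin/ (closed), /hi/ (open), /po/ (open), /wx/ (open).
Closed syllables: 1.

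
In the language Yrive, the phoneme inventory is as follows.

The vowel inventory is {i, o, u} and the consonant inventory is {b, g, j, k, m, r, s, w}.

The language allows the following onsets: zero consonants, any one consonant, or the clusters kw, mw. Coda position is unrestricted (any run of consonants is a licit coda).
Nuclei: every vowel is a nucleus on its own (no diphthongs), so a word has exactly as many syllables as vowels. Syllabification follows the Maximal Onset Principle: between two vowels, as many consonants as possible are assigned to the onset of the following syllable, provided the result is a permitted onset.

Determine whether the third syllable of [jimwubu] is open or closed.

open

The vowels are i, u, u — 3 nuclei, so 3 syllables.
V1 /i/ – V2 /u/: cluster /mw/ — /mw/ is itself a permitted onset, so the whole cluster goes right; preceding coda = ∅.
V2 /u/ – V3 /u/: /b/ → onset of the next syllable (single consonants are always licit onsets).
Result: ji.mwu.bu.
Syllable 3 is /bu/; it ends in its nucleus with no coda, so it is open.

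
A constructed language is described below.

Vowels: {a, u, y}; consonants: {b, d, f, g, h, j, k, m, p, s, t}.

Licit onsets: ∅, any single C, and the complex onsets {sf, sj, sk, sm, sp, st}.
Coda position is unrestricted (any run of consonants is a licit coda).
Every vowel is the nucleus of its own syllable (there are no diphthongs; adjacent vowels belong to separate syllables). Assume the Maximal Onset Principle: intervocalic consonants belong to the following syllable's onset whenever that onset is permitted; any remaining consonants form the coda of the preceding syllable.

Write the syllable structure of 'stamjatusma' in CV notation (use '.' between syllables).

Vowels present: a, a, u, a; each is a nucleus, giving 4 syllables.
σ1/σ2 boundary: /mj/ splits as /m/ + /j/ (/j/ is the longest suffix that is a licit onset).
σ2/σ3 boundary: /t/ is a single consonant, so it becomes the next onset.
σ3/σ4 boundary: cluster /sm/ — /sm/ is itself a permitted onset, so the whole cluster goes right; preceding coda = ∅.
So the parse is stam.ja.tu.sma.
Mapping each syllable to C/V: /stam/ → CCVC, /ja/ → CV, /tu/ → CV, /sma/ → CCV.

CCVC.CV.CV.CCV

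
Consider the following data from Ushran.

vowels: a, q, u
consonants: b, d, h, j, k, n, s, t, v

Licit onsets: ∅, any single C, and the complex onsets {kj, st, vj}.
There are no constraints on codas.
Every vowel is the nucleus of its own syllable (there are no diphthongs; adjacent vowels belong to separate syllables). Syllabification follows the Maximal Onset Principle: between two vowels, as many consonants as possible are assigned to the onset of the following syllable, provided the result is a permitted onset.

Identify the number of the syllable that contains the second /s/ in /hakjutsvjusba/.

3

The vowels are a, u, u, a — 4 nuclei, so 4 syllables.
Between /a/ (V1) and /u/ (V2): /kj/ — entire cluster is a permitted onset → onset /kj/, coda ∅.
Between /u/ (V2) and /u/ (V3): cluster /tsvj/ — the longest permitted-onset suffix is /vj/; onset = /vj/, preceding coda = /ts/.
Between /u/ (V3) and /a/ (V4): /sb/ — longest licit onset from the right is /b/, leaving /s/ as coda.
Syllabification: ha.kjuts.vjus.ba.
The second /s/ is in the coda of syllable 3 (/vjus/).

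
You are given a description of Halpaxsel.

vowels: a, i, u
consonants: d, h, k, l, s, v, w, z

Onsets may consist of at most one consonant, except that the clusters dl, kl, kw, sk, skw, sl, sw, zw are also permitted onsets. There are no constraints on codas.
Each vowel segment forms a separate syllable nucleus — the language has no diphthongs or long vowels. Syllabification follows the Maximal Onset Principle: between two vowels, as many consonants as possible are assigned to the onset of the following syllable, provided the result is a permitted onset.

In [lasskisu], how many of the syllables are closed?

1

Nuclei (vowels): a, i, u → 3 syllables.
V1 /a/ – V2 /i/: cluster /ssk/ — the longest permitted-onset suffix is /sk/; onset = /sk/, preceding coda = /s/.
V2 /i/ – V3 /u/: /s/ → onset of the next syllable (single consonants are always licit onsets).
Result: las.ski.su.
Classifying each syllable: /las/ (closed), /ski/ (open), /su/ (open).
Closed syllables: 1.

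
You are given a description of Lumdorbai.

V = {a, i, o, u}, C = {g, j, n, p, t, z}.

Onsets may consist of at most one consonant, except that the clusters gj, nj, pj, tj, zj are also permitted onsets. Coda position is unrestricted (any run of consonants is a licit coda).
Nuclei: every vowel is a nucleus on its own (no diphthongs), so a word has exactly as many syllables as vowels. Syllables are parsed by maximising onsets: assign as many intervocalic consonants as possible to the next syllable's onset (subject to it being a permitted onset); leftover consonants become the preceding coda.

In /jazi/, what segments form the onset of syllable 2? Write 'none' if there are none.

Nuclei (vowels): a, i → 2 syllables.
σ1/σ2 boundary: just /z/ — single C goes to the following onset.
So the parse is ja.zi.
Syllable 2 is /zi/: onset /z/, nucleus /i/, coda ∅.

z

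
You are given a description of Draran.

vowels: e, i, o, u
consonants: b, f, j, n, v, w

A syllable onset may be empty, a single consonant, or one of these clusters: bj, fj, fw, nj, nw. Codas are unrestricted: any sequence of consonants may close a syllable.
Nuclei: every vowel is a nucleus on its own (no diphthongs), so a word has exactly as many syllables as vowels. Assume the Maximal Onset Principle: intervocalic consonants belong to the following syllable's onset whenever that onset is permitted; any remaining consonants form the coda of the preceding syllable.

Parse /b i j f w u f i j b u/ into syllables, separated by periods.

Nuclei (vowels): i, u, i, u → 4 syllables.
σ1/σ2 boundary: /jfw/ splits as /j/ + /fw/ (/fw/ is the longest suffix that is a licit onset).
σ2/σ3 boundary: /f/ → onset of the next syllable (single consonants are always licit onsets).
σ3/σ4 boundary: /jb/; trying suffixes from longest down, /b/ is the first permitted one, so coda /j/ | onset /b/.

bij.fwu.fij.bu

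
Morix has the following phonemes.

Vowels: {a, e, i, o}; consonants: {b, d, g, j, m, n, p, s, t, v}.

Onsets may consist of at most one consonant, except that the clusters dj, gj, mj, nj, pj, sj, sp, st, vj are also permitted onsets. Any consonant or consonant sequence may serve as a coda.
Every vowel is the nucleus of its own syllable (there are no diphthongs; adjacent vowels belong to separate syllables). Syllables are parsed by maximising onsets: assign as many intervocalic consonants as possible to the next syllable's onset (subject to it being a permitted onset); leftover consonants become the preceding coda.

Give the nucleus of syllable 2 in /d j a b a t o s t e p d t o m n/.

Nuclei (vowels): a, a, o, e, o → 5 syllables.
The second nucleus (vowel 2 from the left) is /a/.

a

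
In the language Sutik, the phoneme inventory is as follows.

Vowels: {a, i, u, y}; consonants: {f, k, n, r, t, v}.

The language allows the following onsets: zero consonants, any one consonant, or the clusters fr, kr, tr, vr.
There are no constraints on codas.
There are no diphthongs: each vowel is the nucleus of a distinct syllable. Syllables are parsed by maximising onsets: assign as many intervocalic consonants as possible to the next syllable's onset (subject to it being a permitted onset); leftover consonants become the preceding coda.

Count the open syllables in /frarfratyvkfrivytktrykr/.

The vowels are a, a, y, i, y, y — 6 nuclei, so 6 syllables.
V1 /a/ – V2 /a/: /rfr/ — longest licit onset from the right is /fr/, leaving /r/ as coda.
V2 /a/ – V3 /y/: /t/ → onset of the next syllable (single consonants are always licit onsets).
V3 /y/ – V4 /i/: /vkfr/; trying suffixes from longest down, /fr/ is the first permitted one, so coda /vk/ | onset /fr/.
V4 /i/ – V5 /y/: /v/ is a single consonant, so it becomes the next onset.
V5 /y/ – V6 /y/: /tktr/ splits as /tk/ + /tr/ (/tr/ is the longest suffix that is a licit onset).
Syllabification: frar.fra.tyvk.fri.vytk.trykr.
Classifying each syllable: /frar/ (closed), /fra/ (open), /tyvk/ (closed), /fri/ (open), /vytk/ (closed), /trykr/ (closed).
Open syllables: 2.

2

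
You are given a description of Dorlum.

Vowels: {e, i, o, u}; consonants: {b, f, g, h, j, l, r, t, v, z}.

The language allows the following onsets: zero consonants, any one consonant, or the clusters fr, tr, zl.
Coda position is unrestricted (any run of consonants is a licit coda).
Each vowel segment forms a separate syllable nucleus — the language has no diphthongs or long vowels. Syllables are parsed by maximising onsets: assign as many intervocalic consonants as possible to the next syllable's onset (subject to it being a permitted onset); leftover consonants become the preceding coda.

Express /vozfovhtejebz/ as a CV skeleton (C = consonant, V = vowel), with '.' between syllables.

CVC.CVCC.CV.CVCC

Vowels present: o, o, e, e; each is a nucleus, giving 4 syllables.
Between /o/ (V1) and /o/ (V2): /zf/; trying suffixes from longest down, /f/ is the first permitted one, so coda /z/ | onset /f/.
Between /o/ (V2) and /e/ (V3): /vht/ splits as /vh/ + /t/ (/t/ is the longest suffix that is a licit onset).
Between /e/ (V3) and /e/ (V4): /j/ → onset of the next syllable (single consonants are always licit onsets).
So the parse is voz.fovh.te.jebz.
Mapping each syllable to C/V: /voz/ → CVC, /fovh/ → CVCC, /te/ → CV, /jebz/ → CVCC.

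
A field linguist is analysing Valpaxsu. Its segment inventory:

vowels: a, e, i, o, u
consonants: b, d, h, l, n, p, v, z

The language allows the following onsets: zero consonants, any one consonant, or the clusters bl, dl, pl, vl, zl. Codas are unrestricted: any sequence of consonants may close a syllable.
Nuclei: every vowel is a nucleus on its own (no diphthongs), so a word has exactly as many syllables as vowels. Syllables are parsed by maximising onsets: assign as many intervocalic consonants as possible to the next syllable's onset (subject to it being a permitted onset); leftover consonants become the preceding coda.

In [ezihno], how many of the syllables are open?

2

Vowels present: e, i, o; each is a nucleus, giving 3 syllables.
V1 /e/ – V2 /i/: just /z/ — single C goes to the following onset.
V2 /i/ – V3 /o/: /hn/ — longest licit onset from the right is /n/, leaving /h/ as coda.
So the parse is e.zih.no.
Classifying each syllable: /e/ (open), /zih/ (closed), /no/ (open).
Open syllables: 2.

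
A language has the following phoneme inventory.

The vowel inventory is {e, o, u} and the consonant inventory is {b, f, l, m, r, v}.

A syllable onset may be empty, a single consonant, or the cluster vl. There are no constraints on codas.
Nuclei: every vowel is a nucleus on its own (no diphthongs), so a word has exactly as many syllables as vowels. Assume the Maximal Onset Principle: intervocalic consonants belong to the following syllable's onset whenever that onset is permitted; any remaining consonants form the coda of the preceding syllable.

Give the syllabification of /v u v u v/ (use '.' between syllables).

vu.vuv

Nuclei (vowels): u, u → 2 syllables.
V1 /u/ – V2 /u/: /v/ is a single consonant, so it becomes the next onset.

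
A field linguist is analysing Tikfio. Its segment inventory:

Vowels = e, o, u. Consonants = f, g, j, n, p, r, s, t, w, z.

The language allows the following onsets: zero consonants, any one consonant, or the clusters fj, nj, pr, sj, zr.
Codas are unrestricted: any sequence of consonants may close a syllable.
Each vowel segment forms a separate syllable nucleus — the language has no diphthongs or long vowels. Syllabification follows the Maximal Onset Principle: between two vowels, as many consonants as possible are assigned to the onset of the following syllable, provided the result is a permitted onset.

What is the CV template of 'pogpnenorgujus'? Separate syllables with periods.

Vowels present: o, e, o, u, u; each is a nucleus, giving 5 syllables.
/o…e/ gap (V1→V2): cluster /gpn/ — the longest permitted-onset suffix is /n/; onset = /n/, preceding coda = /gp/.
/e…o/ gap (V2→V3): /n/ → onset of the next syllable (single consonants are always licit onsets).
/o…u/ gap (V3→V4): cluster /rg/ — the longest permitted-onset suffix is /g/; onset = /g/, preceding coda = /r/.
/u…u/ gap (V4→V5): /j/ is a single consonant, so it becomes the next onset.
Result: pogp.ne.nor.gu.jus.
Mapping each syllable to C/V: /pogp/ → CVCC, /ne/ → CV, /nor/ → CVC, /gu/ → CV, /jus/ → CVC.

CVCC.CV.CVC.CV.CVC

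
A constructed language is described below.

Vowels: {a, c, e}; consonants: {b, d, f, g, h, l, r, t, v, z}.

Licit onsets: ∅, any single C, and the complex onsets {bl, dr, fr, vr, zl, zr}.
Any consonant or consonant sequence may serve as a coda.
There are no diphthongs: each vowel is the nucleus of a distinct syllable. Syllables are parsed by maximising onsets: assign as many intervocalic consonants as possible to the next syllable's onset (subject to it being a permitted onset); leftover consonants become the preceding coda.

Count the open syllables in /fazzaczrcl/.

The vowels are a, a, c, c — 4 nuclei, so 4 syllables.
/a…a/ gap (V1→V2): /zz/ — longest licit onset from the right is /z/, leaving /z/ as coda.
/a…c/ gap (V2→V3): hiatus — the boundary sits between the two vowels.
/c…c/ gap (V3→V4): /zr/ is a licit onset in full, so it all attaches to the next syllable.
So the parse is faz.za.c.zrcl.
Classifying each syllable: /faz/ (closed), /za/ (open), /c/ (open), /zrcl/ (closed).
Open syllables: 2.

2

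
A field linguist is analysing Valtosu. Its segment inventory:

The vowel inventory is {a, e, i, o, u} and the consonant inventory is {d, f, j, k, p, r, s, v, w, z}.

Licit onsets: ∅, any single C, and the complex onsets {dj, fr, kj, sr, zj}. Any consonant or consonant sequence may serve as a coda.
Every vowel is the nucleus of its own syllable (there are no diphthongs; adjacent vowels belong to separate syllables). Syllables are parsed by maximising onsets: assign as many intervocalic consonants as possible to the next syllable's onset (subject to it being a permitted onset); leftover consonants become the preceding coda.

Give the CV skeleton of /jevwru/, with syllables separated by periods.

Vowels present: e, u; each is a nucleus, giving 2 syllables.
σ1/σ2 boundary: /vwr/ — longest licit onset from the right is /r/, leaving /vw/ as coda.
Syllabification: jevw.ru.
Mapping each syllable to C/V: /jevw/ → CVCC, /ru/ → CV.

CVCC.CV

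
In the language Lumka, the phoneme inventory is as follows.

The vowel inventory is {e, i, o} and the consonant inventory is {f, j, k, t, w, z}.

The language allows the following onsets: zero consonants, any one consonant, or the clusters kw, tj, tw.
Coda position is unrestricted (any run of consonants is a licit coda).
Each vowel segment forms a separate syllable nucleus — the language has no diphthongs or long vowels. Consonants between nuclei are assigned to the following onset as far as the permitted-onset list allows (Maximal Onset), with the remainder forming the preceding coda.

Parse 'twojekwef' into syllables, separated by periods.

two.je.kwef

Vowels present: o, e, e; each is a nucleus, giving 3 syllables.
V1 /o/ – V2 /e/: /j/ → onset of the next syllable (single consonants are always licit onsets).
V2 /e/ – V3 /e/: /kw/ is a licit onset in full, so it all attaches to the next syllable.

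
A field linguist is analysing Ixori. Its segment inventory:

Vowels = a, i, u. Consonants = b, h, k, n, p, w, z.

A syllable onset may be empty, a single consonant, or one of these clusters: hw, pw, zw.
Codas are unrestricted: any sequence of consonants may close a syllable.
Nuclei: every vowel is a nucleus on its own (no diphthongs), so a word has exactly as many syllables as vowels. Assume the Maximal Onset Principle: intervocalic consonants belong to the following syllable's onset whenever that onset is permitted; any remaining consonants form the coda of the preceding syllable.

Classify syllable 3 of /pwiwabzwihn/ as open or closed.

closed

Vowels present: i, a, i; each is a nucleus, giving 3 syllables.
Between /i/ (V1) and /a/ (V2): /w/ is a single consonant, so it becomes the next onset.
Between /a/ (V2) and /i/ (V3): cluster /bzw/ — the longest permitted-onset suffix is /zw/; onset = /zw/, preceding coda = /b/.
Result: pwi.wab.zwihn.
Syllable 3 is /zwihn/ with coda /hn/, so it is closed.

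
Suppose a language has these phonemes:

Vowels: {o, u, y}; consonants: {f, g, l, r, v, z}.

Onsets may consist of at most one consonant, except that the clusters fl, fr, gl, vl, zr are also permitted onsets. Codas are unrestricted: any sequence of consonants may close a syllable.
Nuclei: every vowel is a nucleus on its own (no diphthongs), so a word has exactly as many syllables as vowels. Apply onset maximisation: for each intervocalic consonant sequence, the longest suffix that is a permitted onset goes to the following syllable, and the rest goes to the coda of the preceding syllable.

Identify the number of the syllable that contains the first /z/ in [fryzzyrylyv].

1

The vowels are y, y, y, y — 4 nuclei, so 4 syllables.
σ1/σ2 boundary: cluster /zz/ — the longest permitted-onset suffix is /z/; onset = /z/, preceding coda = /z/.
σ2/σ3 boundary: /r/ is a single consonant, so it becomes the next onset.
σ3/σ4 boundary: just /l/ — single C goes to the following onset.
So the parse is fryz.zy.ry.lyv.
The first /z/ is in the coda of syllable 1 (/fryz/).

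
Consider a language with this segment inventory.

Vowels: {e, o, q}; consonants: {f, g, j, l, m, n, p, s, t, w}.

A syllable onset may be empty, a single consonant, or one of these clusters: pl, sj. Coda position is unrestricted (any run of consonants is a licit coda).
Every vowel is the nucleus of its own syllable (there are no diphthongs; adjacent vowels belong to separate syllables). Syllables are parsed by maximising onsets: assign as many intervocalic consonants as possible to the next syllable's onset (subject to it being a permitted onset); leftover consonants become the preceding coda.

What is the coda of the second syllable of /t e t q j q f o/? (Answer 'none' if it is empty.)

none

Nuclei (vowels): e, q, q, o → 4 syllables.
Between /e/ (V1) and /q/ (V2): /t/ → onset of the next syllable (single consonants are always licit onsets).
Between /q/ (V2) and /q/ (V3): /j/ → onset of the next syllable (single consonants are always licit onsets).
Between /q/ (V3) and /o/ (V4): /f/ → onset of the next syllable (single consonants are always licit onsets).
Syllabification: te.tq.jq.fo.
Syllable 2 is /tq/: onset /t/, nucleus /q/, coda ∅.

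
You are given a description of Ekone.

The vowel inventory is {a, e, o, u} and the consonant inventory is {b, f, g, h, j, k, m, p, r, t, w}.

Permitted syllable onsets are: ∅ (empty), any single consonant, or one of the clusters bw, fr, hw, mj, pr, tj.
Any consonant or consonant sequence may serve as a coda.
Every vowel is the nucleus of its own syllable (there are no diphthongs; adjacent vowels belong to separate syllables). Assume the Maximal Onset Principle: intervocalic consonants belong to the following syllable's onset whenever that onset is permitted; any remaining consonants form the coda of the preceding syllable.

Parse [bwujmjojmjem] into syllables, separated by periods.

bwuj.mjoj.mjem

Nuclei (vowels): u, o, e → 3 syllables.
σ1/σ2 boundary: /jmj/ — longest licit onset from the right is /mj/, leaving /j/ as coda.
σ2/σ3 boundary: /jmj/; trying suffixes from longest down, /mj/ is the first permitted one, so coda /j/ | onset /mj/.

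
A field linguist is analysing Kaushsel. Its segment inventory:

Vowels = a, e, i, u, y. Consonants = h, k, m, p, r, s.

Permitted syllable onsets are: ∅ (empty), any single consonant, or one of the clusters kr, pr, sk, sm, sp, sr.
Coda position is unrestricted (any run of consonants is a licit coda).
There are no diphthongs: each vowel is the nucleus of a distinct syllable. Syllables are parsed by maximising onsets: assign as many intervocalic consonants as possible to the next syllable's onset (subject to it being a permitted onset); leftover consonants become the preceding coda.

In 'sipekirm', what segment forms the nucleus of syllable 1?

i

Vowels present: i, e, i; each is a nucleus, giving 3 syllables.
The first nucleus (vowel 1 from the left) is /i/.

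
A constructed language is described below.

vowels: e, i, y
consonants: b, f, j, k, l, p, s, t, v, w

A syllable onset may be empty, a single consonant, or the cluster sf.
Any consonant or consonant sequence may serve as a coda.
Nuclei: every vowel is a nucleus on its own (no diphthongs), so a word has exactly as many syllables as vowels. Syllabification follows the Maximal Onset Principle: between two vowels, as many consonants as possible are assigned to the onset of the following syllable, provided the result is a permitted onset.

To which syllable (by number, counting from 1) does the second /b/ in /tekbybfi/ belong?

2

The vowels are e, y, i — 3 nuclei, so 3 syllables.
σ1/σ2 boundary: /kb/ — longest licit onset from the right is /b/, leaving /k/ as coda.
σ2/σ3 boundary: /bf/ splits as /b/ + /f/ (/f/ is the longest suffix that is a licit onset).
Syllabification: tek.byb.fi.
The second /b/ is in the coda of syllable 2 (/byb/).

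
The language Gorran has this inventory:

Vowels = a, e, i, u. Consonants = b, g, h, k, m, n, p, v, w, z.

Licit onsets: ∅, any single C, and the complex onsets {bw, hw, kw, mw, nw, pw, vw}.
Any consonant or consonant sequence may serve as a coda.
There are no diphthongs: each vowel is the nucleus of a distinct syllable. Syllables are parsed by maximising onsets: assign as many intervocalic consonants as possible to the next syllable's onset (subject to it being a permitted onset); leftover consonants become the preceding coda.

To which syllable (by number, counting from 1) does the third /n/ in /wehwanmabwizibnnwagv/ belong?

6

The vowels are e, a, a, i, i, a — 6 nuclei, so 6 syllables.
V1 /e/ – V2 /a/: /hw/ — entire cluster is a permitted onset → onset /hw/, coda ∅.
V2 /a/ – V3 /a/: /nm/; trying suffixes from longest down, /m/ is the first permitted one, so coda /n/ | onset /m/.
V3 /a/ – V4 /i/: /bw/ is a licit onset in full, so it all attaches to the next syllable.
V4 /i/ – V5 /i/: /z/ → onset of the next syllable (single consonants are always licit onsets).
V5 /i/ – V6 /a/: cluster /bnnw/ — the longest permitted-onset suffix is /nw/; onset = /nw/, preceding coda = /bn/.
Putting it together: we.hwan.ma.bwi.zibn.nwagv.
The third /n/ is in the onset of syllable 6 (/nwagv/).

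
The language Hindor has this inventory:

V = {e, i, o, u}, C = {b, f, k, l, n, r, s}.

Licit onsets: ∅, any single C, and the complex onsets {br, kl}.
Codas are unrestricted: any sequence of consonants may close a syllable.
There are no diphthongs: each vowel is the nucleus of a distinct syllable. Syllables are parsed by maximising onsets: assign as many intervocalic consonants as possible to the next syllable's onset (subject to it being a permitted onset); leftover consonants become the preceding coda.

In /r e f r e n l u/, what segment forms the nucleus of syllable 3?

u

The vowels are e, e, u — 3 nuclei, so 3 syllables.
The third nucleus (vowel 3 from the left) is /u/.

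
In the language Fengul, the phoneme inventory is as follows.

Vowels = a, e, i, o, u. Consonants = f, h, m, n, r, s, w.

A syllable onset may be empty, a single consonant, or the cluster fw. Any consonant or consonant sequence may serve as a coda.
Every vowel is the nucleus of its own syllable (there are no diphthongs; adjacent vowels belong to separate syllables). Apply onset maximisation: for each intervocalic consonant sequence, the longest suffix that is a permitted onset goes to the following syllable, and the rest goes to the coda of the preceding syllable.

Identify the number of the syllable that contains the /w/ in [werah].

Vowels present: e, a; each is a nucleus, giving 2 syllables.
V1 /e/ – V2 /a/: just /r/ — single C goes to the following onset.
So the parse is we.rah.
The /w/ is in the onset of syllable 1 (/we/).

1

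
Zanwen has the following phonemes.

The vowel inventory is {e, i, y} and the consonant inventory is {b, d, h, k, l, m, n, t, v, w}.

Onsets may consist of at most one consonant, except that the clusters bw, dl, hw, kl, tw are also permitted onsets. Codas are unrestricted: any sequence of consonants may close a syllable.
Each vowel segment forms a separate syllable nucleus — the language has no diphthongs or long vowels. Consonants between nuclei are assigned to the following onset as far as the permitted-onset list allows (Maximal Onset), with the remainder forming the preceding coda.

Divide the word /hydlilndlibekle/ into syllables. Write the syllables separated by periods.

Vowels present: y, i, i, e, e; each is a nucleus, giving 5 syllables.
Between /y/ (V1) and /i/ (V2): cluster /dl/ — /dl/ is itself a permitted onset, so the whole cluster goes right; preceding coda = ∅.
Between /i/ (V2) and /i/ (V3): /lndl/ splits as /ln/ + /dl/ (/dl/ is the longest suffix that is a licit onset).
Between /i/ (V3) and /e/ (V4): /b/ → onset of the next syllable (single consonants are always licit onsets).
Between /e/ (V4) and /e/ (V5): cluster /kl/ — /kl/ is itself a permitted onset, so the whole cluster goes right; preceding coda = ∅.

hy.dliln.dli.be.kle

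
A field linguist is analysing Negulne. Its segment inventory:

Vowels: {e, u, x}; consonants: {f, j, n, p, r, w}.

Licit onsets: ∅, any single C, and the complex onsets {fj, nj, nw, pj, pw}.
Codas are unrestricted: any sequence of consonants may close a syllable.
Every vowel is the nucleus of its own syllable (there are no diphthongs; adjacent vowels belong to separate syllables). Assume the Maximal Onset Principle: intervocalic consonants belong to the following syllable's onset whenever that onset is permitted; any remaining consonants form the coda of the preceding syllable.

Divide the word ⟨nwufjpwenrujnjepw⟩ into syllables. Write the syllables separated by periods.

Nuclei (vowels): u, e, u, e → 4 syllables.
/u…e/ gap (V1→V2): cluster /fjpw/ — the longest permitted-onset suffix is /pw/; onset = /pw/, preceding coda = /fj/.
/e…u/ gap (V2→V3): cluster /nr/ — the longest permitted-onset suffix is /r/; onset = /r/, preceding coda = /n/.
/u…e/ gap (V3→V4): /jnj/; trying suffixes from longest down, /nj/ is the first permitted one, so coda /j/ | onset /nj/.

nwufj.pwen.ruj.njepw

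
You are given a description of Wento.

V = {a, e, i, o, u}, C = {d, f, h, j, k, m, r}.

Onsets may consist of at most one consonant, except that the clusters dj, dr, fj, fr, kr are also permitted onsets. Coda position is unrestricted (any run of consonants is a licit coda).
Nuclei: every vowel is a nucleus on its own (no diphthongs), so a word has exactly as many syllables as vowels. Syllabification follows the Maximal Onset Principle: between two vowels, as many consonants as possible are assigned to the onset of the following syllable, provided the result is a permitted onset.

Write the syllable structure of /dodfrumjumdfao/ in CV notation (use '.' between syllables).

Nuclei (vowels): o, u, u, a, o → 5 syllables.
σ1/σ2 boundary: /dfr/; trying suffixes from longest down, /fr/ is the first permitted one, so coda /d/ | onset /fr/.
σ2/σ3 boundary: /mj/ splits as /m/ + /j/ (/j/ is the longest suffix that is a licit onset).
σ3/σ4 boundary: cluster /mdf/ — the longest permitted-onset suffix is /f/; onset = /f/, preceding coda = /md/.
σ4/σ5 boundary: no consonants, so the boundary falls immediately after /a/.
Syllabification: dod.frum.jumd.fa.o.
Mapping each syllable to C/V: /dod/ → CVC, /frum/ → CCVC, /jumd/ → CVCC, /fa/ → CV, /o/ → V.

CVC.CCVC.CVCC.CV.V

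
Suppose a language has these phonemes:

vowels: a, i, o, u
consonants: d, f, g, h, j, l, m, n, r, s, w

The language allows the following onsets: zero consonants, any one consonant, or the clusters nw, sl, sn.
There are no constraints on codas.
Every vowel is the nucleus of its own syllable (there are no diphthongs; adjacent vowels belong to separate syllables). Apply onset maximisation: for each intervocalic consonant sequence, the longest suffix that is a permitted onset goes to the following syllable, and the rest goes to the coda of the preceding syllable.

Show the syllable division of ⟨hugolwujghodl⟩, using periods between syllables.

Vowels present: u, o, u, o; each is a nucleus, giving 4 syllables.
/u…o/ gap (V1→V2): just /g/ — single C goes to the following onset.
/o…u/ gap (V2→V3): /lw/; trying suffixes from longest down, /w/ is the first permitted one, so coda /l/ | onset /w/.
/u…o/ gap (V3→V4): /jgh/; trying suffixes from longest down, /h/ is the first permitted one, so coda /jg/ | onset /h/.

hu.gol.wujg.hodl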